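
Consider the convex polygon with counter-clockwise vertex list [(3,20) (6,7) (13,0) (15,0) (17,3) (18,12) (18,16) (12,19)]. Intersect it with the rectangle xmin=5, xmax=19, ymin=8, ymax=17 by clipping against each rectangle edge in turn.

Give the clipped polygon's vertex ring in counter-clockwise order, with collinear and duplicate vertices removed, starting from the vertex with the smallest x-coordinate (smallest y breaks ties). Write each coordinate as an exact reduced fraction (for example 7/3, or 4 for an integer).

Clipped polygon: [(5,34/3) (75/13,8) (158/9,8) (18,12) (18,16) (16,17) (5,17)]

1. After x ≥ 5: [(5,178/9) (5,34/3) (6,7) (13,0) (15,0) (17,3) (18,12) (18,16) (12,19)]
2. After x ≤ 19: [(5,178/9) (5,34/3) (6,7) (13,0) (15,0) (17,3) (18,12) (18,16) (12,19)]
3. After y ≥ 8: [(5,178/9) (5,34/3) (75/13,8) (158/9,8) (18,12) (18,16) (12,19)]
4. After y ≤ 17: [(5,17) (5,34/3) (75/13,8) (158/9,8) (18,12) (18,16) (16,17)]
5. Canonical ring: [(5,34/3) (75/13,8) (158/9,8) (18,12) (18,16) (16,17) (5,17)]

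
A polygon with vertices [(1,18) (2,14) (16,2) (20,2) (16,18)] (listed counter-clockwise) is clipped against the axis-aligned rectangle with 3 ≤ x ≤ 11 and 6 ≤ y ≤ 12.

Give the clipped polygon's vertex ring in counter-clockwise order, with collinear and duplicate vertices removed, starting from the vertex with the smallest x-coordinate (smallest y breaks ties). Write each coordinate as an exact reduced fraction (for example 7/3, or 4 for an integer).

1. After x ≥ 3: [(3,18) (3,92/7) (16,2) (20,2) (16,18)]
2. After x ≤ 11: [(11,18) (3,18) (3,92/7) (11,44/7)]
3. After y ≥ 6: [(11,18) (3,18) (3,92/7) (11,44/7)]
4. After y ≤ 12: [(11,12) (13/3,12) (11,44/7)]
5. Canonical ring: [(13/3,12) (11,44/7) (11,12)]

Clipped polygon: [(13/3,12) (11,44/7) (11,12)]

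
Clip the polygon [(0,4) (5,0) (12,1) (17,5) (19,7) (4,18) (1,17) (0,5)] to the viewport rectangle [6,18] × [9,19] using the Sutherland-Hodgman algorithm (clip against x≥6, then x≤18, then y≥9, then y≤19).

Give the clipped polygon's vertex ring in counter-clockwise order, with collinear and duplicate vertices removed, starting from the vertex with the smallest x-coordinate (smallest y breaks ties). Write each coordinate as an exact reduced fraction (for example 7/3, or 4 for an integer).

Clipped polygon: [(6,9) (179/11,9) (6,248/15)]

1. After x ≥ 6: [(6,1/7) (12,1) (17,5) (19,7) (6,248/15)]
2. After x ≤ 18: [(6,1/7) (12,1) (17,5) (18,6) (18,116/15) (6,248/15)]
3. After y ≥ 9: [(6,9) (179/11,9) (6,248/15)]
4. After y ≤ 19: [(6,9) (179/11,9) (6,248/15)]
5. Canonical ring: [(6,9) (179/11,9) (6,248/15)]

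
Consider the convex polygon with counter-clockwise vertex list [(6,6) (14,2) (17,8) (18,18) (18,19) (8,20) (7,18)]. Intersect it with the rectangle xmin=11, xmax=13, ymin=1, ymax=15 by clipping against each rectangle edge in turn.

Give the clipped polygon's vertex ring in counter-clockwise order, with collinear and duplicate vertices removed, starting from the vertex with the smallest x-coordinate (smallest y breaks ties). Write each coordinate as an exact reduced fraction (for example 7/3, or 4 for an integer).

1. After x ≥ 11: [(11,7/2) (14,2) (17,8) (18,18) (18,19) (11,197/10)]
2. After x ≤ 13: [(11,7/2) (13,5/2) (13,39/2) (11,197/10)]
3. After y ≥ 1: [(11,7/2) (13,5/2) (13,39/2) (11,197/10)]
4. After y ≤ 15: [(11,15) (11,7/2) (13,5/2) (13,15)]
5. Canonical ring: [(11,7/2) (13,5/2) (13,15) (11,15)]

Clipped polygon: [(11,7/2) (13,5/2) (13,15) (11,15)]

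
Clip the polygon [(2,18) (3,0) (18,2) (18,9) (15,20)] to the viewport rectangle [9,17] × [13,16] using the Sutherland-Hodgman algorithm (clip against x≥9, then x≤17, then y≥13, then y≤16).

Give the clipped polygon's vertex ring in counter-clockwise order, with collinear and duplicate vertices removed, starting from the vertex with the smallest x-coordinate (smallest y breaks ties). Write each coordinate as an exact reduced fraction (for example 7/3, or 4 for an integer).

Clipped polygon: [(9,13) (186/11,13) (177/11,16) (9,16)]

1. After x ≥ 9: [(9,248/13) (9,4/5) (18,2) (18,9) (15,20)]
2. After x ≤ 17: [(9,248/13) (9,4/5) (17,28/15) (17,38/3) (15,20)]
3. After y ≥ 13: [(9,248/13) (9,13) (186/11,13) (15,20)]
4. After y ≤ 16: [(9,16) (9,13) (186/11,13) (177/11,16)]
5. Canonical ring: [(9,13) (186/11,13) (177/11,16) (9,16)]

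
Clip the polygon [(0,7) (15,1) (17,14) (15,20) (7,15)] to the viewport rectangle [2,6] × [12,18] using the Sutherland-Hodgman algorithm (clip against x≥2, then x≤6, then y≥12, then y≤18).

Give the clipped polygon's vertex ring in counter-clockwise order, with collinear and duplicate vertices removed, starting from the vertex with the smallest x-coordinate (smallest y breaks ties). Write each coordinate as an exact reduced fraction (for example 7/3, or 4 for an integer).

Clipped polygon: [(35/8,12) (6,12) (6,97/7)]

1. After x ≥ 2: [(2,65/7) (2,31/5) (15,1) (17,14) (15,20) (7,15)]
2. After x ≤ 6: [(6,97/7) (2,65/7) (2,31/5) (6,23/5)]
3. After y ≥ 12: [(6,12) (6,97/7) (35/8,12)]
4. After y ≤ 18: [(6,12) (6,97/7) (35/8,12)]
5. Canonical ring: [(35/8,12) (6,12) (6,97/7)]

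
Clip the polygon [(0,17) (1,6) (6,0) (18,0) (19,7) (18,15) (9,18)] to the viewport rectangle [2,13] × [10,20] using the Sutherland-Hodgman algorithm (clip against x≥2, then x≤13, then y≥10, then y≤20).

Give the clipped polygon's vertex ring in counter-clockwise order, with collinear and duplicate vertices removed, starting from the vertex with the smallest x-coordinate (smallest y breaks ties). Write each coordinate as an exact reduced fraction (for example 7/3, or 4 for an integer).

1. After x ≥ 2: [(2,155/9) (2,24/5) (6,0) (18,0) (19,7) (18,15) (9,18)]
2. After x ≤ 13: [(2,155/9) (2,24/5) (6,0) (13,0) (13,50/3) (9,18)]
3. After y ≥ 10: [(2,155/9) (2,10) (13,10) (13,50/3) (9,18)]
4. After y ≤ 20: [(2,155/9) (2,10) (13,10) (13,50/3) (9,18)]
5. Canonical ring: [(2,10) (13,10) (13,50/3) (9,18) (2,155/9)]

Clipped polygon: [(2,10) (13,10) (13,50/3) (9,18) (2,155/9)]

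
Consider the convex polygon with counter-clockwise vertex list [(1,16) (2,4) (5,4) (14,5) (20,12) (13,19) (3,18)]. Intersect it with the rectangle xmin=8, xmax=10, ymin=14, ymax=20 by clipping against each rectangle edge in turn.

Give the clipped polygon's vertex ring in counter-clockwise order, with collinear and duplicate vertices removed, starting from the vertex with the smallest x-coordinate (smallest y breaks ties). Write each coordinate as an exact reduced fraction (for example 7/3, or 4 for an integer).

1. After x ≥ 8: [(8,13/3) (14,5) (20,12) (13,19) (8,37/2)]
2. After x ≤ 10: [(8,13/3) (10,41/9) (10,187/10) (8,37/2)]
3. After y ≥ 14: [(8,14) (10,14) (10,187/10) (8,37/2)]
4. After y ≤ 20: [(8,14) (10,14) (10,187/10) (8,37/2)]
5. Canonical ring: [(8,14) (10,14) (10,187/10) (8,37/2)]

Clipped polygon: [(8,14) (10,14) (10,187/10) (8,37/2)]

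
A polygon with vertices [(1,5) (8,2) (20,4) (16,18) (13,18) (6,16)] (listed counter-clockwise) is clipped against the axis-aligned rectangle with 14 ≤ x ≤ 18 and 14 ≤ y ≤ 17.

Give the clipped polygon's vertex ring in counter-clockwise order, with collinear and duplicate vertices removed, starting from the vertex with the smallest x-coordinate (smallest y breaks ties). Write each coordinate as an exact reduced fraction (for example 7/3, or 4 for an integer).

1. After x ≥ 14: [(14,3) (20,4) (16,18) (14,18)]
2. After x ≤ 18: [(14,3) (18,11/3) (18,11) (16,18) (14,18)]
3. After y ≥ 14: [(14,14) (120/7,14) (16,18) (14,18)]
4. After y ≤ 17: [(14,17) (14,14) (120/7,14) (114/7,17)]
5. Canonical ring: [(14,14) (120/7,14) (114/7,17) (14,17)]

Clipped polygon: [(14,14) (120/7,14) (114/7,17) (14,17)]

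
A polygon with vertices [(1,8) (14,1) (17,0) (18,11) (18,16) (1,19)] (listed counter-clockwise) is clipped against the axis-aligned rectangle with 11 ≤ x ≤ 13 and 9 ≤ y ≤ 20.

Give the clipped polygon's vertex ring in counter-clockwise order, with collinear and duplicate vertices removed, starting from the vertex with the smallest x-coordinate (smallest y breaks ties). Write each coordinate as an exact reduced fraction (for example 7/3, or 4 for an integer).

1. After x ≥ 11: [(11,34/13) (14,1) (17,0) (18,11) (18,16) (11,293/17)]
2. After x ≤ 13: [(11,34/13) (13,20/13) (13,287/17) (11,293/17)]
3. After y ≥ 9: [(11,9) (13,9) (13,287/17) (11,293/17)]
4. After y ≤ 20: [(11,9) (13,9) (13,287/17) (11,293/17)]
5. Canonical ring: [(11,9) (13,9) (13,287/17) (11,293/17)]

Clipped polygon: [(11,9) (13,9) (13,287/17) (11,293/17)]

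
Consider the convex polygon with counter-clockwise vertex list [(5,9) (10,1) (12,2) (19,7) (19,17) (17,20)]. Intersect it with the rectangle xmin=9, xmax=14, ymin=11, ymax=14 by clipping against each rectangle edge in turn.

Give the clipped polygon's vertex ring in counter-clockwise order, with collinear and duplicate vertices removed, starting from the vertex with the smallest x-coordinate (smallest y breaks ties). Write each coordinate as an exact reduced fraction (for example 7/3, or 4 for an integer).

1. After x ≥ 9: [(9,38/3) (9,13/5) (10,1) (12,2) (19,7) (19,17) (17,20)]
2. After x ≤ 14: [(14,69/4) (9,38/3) (9,13/5) (10,1) (12,2) (14,24/7)]
3. After y ≥ 11: [(14,11) (14,69/4) (9,38/3) (9,11)]
4. After y ≤ 14: [(14,11) (14,14) (115/11,14) (9,38/3) (9,11)]
5. Canonical ring: [(9,11) (14,11) (14,14) (115/11,14) (9,38/3)]

Clipped polygon: [(9,11) (14,11) (14,14) (115/11,14) (9,38/3)]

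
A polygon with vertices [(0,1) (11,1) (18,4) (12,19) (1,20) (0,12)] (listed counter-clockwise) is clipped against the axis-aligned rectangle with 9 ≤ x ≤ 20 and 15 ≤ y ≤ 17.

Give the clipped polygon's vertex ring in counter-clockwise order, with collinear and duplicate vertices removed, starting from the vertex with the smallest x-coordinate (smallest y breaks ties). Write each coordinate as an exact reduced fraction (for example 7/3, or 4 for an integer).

Clipped polygon: [(9,15) (68/5,15) (64/5,17) (9,17)]

1. After x ≥ 9: [(9,1) (11,1) (18,4) (12,19) (9,212/11)]
2. After x ≤ 20: [(9,1) (11,1) (18,4) (12,19) (9,212/11)]
3. After y ≥ 15: [(9,15) (68/5,15) (12,19) (9,212/11)]
4. After y ≤ 17: [(9,17) (9,15) (68/5,15) (64/5,17)]
5. Canonical ring: [(9,15) (68/5,15) (64/5,17) (9,17)]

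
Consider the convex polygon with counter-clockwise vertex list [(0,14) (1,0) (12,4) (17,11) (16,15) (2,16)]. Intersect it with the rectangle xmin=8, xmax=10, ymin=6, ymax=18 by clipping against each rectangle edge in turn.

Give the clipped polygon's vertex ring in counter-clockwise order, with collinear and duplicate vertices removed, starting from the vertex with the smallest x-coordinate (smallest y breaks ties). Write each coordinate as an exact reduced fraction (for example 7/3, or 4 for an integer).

1. After x ≥ 8: [(8,28/11) (12,4) (17,11) (16,15) (8,109/7)]
2. After x ≤ 10: [(8,28/11) (10,36/11) (10,108/7) (8,109/7)]
3. After y ≥ 6: [(8,6) (10,6) (10,108/7) (8,109/7)]
4. After y ≤ 18: [(8,6) (10,6) (10,108/7) (8,109/7)]
5. Canonical ring: [(8,6) (10,6) (10,108/7) (8,109/7)]

Clipped polygon: [(8,6) (10,6) (10,108/7) (8,109/7)]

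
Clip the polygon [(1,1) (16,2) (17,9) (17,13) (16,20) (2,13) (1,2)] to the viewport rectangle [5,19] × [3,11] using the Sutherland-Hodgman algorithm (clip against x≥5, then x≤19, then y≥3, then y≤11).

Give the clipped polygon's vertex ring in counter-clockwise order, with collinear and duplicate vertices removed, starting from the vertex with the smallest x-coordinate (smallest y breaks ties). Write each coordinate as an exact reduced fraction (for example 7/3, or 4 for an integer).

Clipped polygon: [(5,3) (113/7,3) (17,9) (17,11) (5,11)]

1. After x ≥ 5: [(5,19/15) (16,2) (17,9) (17,13) (16,20) (5,29/2)]
2. After x ≤ 19: [(5,19/15) (16,2) (17,9) (17,13) (16,20) (5,29/2)]
3. After y ≥ 3: [(5,3) (113/7,3) (17,9) (17,13) (16,20) (5,29/2)]
4. After y ≤ 11: [(5,11) (5,3) (113/7,3) (17,9) (17,11)]
5. Canonical ring: [(5,3) (113/7,3) (17,9) (17,11) (5,11)]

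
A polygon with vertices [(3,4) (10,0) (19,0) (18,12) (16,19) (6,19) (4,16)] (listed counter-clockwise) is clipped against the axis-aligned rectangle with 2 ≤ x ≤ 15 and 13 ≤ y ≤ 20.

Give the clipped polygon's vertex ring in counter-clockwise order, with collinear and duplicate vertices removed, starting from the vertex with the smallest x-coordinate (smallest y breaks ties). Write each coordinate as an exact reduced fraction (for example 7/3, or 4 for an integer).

1. After x ≥ 2: [(3,4) (10,0) (19,0) (18,12) (16,19) (6,19) (4,16)]
2. After x ≤ 15: [(3,4) (10,0) (15,0) (15,19) (6,19) (4,16)]
3. After y ≥ 13: [(15/4,13) (15,13) (15,19) (6,19) (4,16)]
4. After y ≤ 20: [(15/4,13) (15,13) (15,19) (6,19) (4,16)]
5. Canonical ring: [(15/4,13) (15,13) (15,19) (6,19) (4,16)]

Clipped polygon: [(15/4,13) (15,13) (15,19) (6,19) (4,16)]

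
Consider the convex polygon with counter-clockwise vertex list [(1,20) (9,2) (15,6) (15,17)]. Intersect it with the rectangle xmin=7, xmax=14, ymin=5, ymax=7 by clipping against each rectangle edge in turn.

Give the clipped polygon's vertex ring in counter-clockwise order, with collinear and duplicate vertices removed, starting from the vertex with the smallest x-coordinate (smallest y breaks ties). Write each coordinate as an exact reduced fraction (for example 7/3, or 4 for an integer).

Clipped polygon: [(7,13/2) (23/3,5) (27/2,5) (14,16/3) (14,7) (7,7)]

1. After x ≥ 7: [(7,131/7) (7,13/2) (9,2) (15,6) (15,17)]
2. After x ≤ 14: [(14,241/14) (7,131/7) (7,13/2) (9,2) (14,16/3)]
3. After y ≥ 5: [(14,241/14) (7,131/7) (7,13/2) (23/3,5) (27/2,5) (14,16/3)]
4. After y ≤ 7: [(14,7) (7,7) (7,13/2) (23/3,5) (27/2,5) (14,16/3)]
5. Canonical ring: [(7,13/2) (23/3,5) (27/2,5) (14,16/3) (14,7) (7,7)]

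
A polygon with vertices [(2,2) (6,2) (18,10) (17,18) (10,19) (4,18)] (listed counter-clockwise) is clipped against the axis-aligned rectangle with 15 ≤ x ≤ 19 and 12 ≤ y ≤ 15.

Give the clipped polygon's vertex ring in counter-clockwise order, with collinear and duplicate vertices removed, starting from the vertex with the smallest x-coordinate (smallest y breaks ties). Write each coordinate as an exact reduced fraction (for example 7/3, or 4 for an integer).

1. After x ≥ 15: [(15,8) (18,10) (17,18) (15,128/7)]
2. After x ≤ 19: [(15,8) (18,10) (17,18) (15,128/7)]
3. After y ≥ 12: [(15,12) (71/4,12) (17,18) (15,128/7)]
4. After y ≤ 15: [(15,15) (15,12) (71/4,12) (139/8,15)]
5. Canonical ring: [(15,12) (71/4,12) (139/8,15) (15,15)]

Clipped polygon: [(15,12) (71/4,12) (139/8,15) (15,15)]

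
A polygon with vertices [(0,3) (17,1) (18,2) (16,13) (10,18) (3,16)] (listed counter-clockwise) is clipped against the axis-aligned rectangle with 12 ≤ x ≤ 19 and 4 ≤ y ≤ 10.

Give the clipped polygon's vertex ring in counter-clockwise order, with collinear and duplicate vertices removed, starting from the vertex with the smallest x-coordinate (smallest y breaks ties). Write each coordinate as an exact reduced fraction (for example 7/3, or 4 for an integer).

1. After x ≥ 12: [(12,27/17) (17,1) (18,2) (16,13) (12,49/3)]
2. After x ≤ 19: [(12,27/17) (17,1) (18,2) (16,13) (12,49/3)]
3. After y ≥ 4: [(12,4) (194/11,4) (16,13) (12,49/3)]
4. After y ≤ 10: [(12,10) (12,4) (194/11,4) (182/11,10)]
5. Canonical ring: [(12,4) (194/11,4) (182/11,10) (12,10)]

Clipped polygon: [(12,4) (194/11,4) (182/11,10) (12,10)]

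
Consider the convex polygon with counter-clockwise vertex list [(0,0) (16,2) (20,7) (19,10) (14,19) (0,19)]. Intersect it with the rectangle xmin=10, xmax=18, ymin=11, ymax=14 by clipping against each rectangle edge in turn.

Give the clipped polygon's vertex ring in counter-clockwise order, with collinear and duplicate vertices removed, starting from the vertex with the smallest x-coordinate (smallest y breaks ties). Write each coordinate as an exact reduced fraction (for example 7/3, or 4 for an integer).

Clipped polygon: [(10,11) (18,11) (18,59/5) (151/9,14) (10,14)]

1. After x ≥ 10: [(10,5/4) (16,2) (20,7) (19,10) (14,19) (10,19)]
2. After x ≤ 18: [(10,5/4) (16,2) (18,9/2) (18,59/5) (14,19) (10,19)]
3. After y ≥ 11: [(10,11) (18,11) (18,59/5) (14,19) (10,19)]
4. After y ≤ 14: [(10,14) (10,11) (18,11) (18,59/5) (151/9,14)]
5. Canonical ring: [(10,11) (18,11) (18,59/5) (151/9,14) (10,14)]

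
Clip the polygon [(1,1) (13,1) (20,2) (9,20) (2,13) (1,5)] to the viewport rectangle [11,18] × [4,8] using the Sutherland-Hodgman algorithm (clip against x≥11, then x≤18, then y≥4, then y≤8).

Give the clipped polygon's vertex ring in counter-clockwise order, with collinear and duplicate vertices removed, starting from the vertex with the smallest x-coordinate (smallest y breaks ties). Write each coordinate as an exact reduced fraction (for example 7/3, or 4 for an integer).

Clipped polygon: [(11,4) (18,4) (18,58/11) (49/3,8) (11,8)]

1. After x ≥ 11: [(11,1) (13,1) (20,2) (11,184/11)]
2. After x ≤ 18: [(11,1) (13,1) (18,12/7) (18,58/11) (11,184/11)]
3. After y ≥ 4: [(11,4) (18,4) (18,58/11) (11,184/11)]
4. After y ≤ 8: [(11,8) (11,4) (18,4) (18,58/11) (49/3,8)]
5. Canonical ring: [(11,4) (18,4) (18,58/11) (49/3,8) (11,8)]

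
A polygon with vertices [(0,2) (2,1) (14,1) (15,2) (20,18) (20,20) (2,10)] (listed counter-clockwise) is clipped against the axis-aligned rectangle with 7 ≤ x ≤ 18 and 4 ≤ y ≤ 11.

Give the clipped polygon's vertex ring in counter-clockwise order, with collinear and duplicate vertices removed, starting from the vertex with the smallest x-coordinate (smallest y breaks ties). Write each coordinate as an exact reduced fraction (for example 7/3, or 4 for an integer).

Clipped polygon: [(7,4) (125/8,4) (285/16,11) (7,11)]

1. After x ≥ 7: [(7,1) (14,1) (15,2) (20,18) (20,20) (7,115/9)]
2. After x ≤ 18: [(7,1) (14,1) (15,2) (18,58/5) (18,170/9) (7,115/9)]
3. After y ≥ 4: [(7,4) (125/8,4) (18,58/5) (18,170/9) (7,115/9)]
4. After y ≤ 11: [(7,11) (7,4) (125/8,4) (285/16,11)]
5. Canonical ring: [(7,4) (125/8,4) (285/16,11) (7,11)]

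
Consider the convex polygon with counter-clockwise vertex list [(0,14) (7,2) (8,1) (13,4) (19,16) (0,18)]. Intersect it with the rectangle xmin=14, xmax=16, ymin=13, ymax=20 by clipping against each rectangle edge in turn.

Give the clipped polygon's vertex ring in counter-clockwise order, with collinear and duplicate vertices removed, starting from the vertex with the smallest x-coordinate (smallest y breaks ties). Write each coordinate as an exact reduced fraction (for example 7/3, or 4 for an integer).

1. After x ≥ 14: [(14,6) (19,16) (14,314/19)]
2. After x ≤ 16: [(14,6) (16,10) (16,310/19) (14,314/19)]
3. After y ≥ 13: [(14,13) (16,13) (16,310/19) (14,314/19)]
4. After y ≤ 20: [(14,13) (16,13) (16,310/19) (14,314/19)]
5. Canonical ring: [(14,13) (16,13) (16,310/19) (14,314/19)]

Clipped polygon: [(14,13) (16,13) (16,310/19) (14,314/19)]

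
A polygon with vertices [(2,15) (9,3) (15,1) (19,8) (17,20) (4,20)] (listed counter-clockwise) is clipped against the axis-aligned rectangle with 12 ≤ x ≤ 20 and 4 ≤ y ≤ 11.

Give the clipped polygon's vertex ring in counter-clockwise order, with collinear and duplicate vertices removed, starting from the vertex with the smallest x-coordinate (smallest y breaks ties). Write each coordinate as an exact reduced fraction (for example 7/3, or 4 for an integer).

1. After x ≥ 12: [(12,2) (15,1) (19,8) (17,20) (12,20)]
2. After x ≤ 20: [(12,2) (15,1) (19,8) (17,20) (12,20)]
3. After y ≥ 4: [(12,4) (117/7,4) (19,8) (17,20) (12,20)]
4. After y ≤ 11: [(12,11) (12,4) (117/7,4) (19,8) (37/2,11)]
5. Canonical ring: [(12,4) (117/7,4) (19,8) (37/2,11) (12,11)]

Clipped polygon: [(12,4) (117/7,4) (19,8) (37/2,11) (12,11)]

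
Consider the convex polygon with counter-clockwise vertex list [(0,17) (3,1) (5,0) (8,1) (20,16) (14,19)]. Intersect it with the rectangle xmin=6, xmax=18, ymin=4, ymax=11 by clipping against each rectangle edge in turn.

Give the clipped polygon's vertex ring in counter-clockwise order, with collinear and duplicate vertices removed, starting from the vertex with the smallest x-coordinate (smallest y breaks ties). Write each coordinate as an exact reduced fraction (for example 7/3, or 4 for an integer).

Clipped polygon: [(6,4) (52/5,4) (16,11) (6,11)]

1. After x ≥ 6: [(6,125/7) (6,1/3) (8,1) (20,16) (14,19)]
2. After x ≤ 18: [(6,125/7) (6,1/3) (8,1) (18,27/2) (18,17) (14,19)]
3. After y ≥ 4: [(6,125/7) (6,4) (52/5,4) (18,27/2) (18,17) (14,19)]
4. After y ≤ 11: [(6,11) (6,4) (52/5,4) (16,11)]
5. Canonical ring: [(6,4) (52/5,4) (16,11) (6,11)]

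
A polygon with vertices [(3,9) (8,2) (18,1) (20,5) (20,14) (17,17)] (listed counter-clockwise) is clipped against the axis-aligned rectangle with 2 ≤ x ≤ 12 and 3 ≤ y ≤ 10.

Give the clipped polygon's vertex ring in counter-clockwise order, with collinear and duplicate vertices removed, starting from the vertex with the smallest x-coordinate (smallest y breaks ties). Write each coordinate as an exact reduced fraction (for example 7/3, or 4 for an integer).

Clipped polygon: [(3,9) (51/7,3) (12,3) (12,10) (19/4,10)]

1. After x ≥ 2: [(3,9) (8,2) (18,1) (20,5) (20,14) (17,17)]
2. After x ≤ 12: [(12,99/7) (3,9) (8,2) (12,8/5)]
3. After y ≥ 3: [(12,3) (12,99/7) (3,9) (51/7,3)]
4. After y ≤ 10: [(12,3) (12,10) (19/4,10) (3,9) (51/7,3)]
5. Canonical ring: [(3,9) (51/7,3) (12,3) (12,10) (19/4,10)]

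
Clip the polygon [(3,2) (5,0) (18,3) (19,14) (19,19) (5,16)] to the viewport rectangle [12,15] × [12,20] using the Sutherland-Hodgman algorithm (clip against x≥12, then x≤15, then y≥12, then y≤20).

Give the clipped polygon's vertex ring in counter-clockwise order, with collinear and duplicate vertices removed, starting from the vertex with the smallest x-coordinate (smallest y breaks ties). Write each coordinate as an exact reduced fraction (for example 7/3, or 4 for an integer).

Clipped polygon: [(12,12) (15,12) (15,127/7) (12,35/2)]

1. After x ≥ 12: [(12,21/13) (18,3) (19,14) (19,19) (12,35/2)]
2. After x ≤ 15: [(12,21/13) (15,30/13) (15,127/7) (12,35/2)]
3. After y ≥ 12: [(12,12) (15,12) (15,127/7) (12,35/2)]
4. After y ≤ 20: [(12,12) (15,12) (15,127/7) (12,35/2)]
5. Canonical ring: [(12,12) (15,12) (15,127/7) (12,35/2)]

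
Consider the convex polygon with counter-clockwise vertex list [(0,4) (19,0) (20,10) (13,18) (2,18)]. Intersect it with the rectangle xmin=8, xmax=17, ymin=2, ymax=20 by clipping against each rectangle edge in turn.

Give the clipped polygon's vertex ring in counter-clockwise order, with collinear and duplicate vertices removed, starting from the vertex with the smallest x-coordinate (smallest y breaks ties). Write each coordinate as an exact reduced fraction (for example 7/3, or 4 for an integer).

Clipped polygon: [(8,44/19) (19/2,2) (17,2) (17,94/7) (13,18) (8,18)]

1. After x ≥ 8: [(8,44/19) (19,0) (20,10) (13,18) (8,18)]
2. After x ≤ 17: [(8,44/19) (17,8/19) (17,94/7) (13,18) (8,18)]
3. After y ≥ 2: [(8,44/19) (19/2,2) (17,2) (17,94/7) (13,18) (8,18)]
4. After y ≤ 20: [(8,44/19) (19/2,2) (17,2) (17,94/7) (13,18) (8,18)]
5. Canonical ring: [(8,44/19) (19/2,2) (17,2) (17,94/7) (13,18) (8,18)]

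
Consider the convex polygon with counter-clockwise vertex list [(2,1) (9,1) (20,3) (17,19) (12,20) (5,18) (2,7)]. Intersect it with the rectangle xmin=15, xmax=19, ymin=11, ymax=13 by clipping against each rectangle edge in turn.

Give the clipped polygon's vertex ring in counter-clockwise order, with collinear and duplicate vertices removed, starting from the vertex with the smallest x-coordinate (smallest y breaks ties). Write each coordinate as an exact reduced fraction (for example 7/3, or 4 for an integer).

Clipped polygon: [(15,11) (37/2,11) (145/8,13) (15,13)]

1. After x ≥ 15: [(15,23/11) (20,3) (17,19) (15,97/5)]
2. After x ≤ 19: [(15,23/11) (19,31/11) (19,25/3) (17,19) (15,97/5)]
3. After y ≥ 11: [(15,11) (37/2,11) (17,19) (15,97/5)]
4. After y ≤ 13: [(15,13) (15,11) (37/2,11) (145/8,13)]
5. Canonical ring: [(15,11) (37/2,11) (145/8,13) (15,13)]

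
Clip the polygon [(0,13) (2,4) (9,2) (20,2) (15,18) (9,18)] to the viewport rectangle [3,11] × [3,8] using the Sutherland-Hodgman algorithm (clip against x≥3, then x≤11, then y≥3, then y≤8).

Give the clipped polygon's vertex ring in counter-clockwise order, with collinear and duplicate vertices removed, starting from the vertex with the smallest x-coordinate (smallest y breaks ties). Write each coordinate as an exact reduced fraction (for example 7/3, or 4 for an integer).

1. After x ≥ 3: [(3,44/3) (3,26/7) (9,2) (20,2) (15,18) (9,18)]
2. After x ≤ 11: [(3,44/3) (3,26/7) (9,2) (11,2) (11,18) (9,18)]
3. After y ≥ 3: [(3,44/3) (3,26/7) (11/2,3) (11,3) (11,18) (9,18)]
4. After y ≤ 8: [(3,8) (3,26/7) (11/2,3) (11,3) (11,8)]
5. Canonical ring: [(3,26/7) (11/2,3) (11,3) (11,8) (3,8)]

Clipped polygon: [(3,26/7) (11/2,3) (11,3) (11,8) (3,8)]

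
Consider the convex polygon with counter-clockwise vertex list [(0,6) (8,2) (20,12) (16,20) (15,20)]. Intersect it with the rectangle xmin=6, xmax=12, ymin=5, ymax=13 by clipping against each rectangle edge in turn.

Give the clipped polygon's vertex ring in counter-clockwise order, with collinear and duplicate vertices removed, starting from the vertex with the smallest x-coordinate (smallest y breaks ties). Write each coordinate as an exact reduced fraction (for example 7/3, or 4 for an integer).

Clipped polygon: [(6,5) (58/5,5) (12,16/3) (12,13) (15/2,13) (6,58/5)]

1. After x ≥ 6: [(6,58/5) (6,3) (8,2) (20,12) (16,20) (15,20)]
2. After x ≤ 12: [(12,86/5) (6,58/5) (6,3) (8,2) (12,16/3)]
3. After y ≥ 5: [(12,86/5) (6,58/5) (6,5) (58/5,5) (12,16/3)]
4. After y ≤ 13: [(12,13) (15/2,13) (6,58/5) (6,5) (58/5,5) (12,16/3)]
5. Canonical ring: [(6,5) (58/5,5) (12,16/3) (12,13) (15/2,13) (6,58/5)]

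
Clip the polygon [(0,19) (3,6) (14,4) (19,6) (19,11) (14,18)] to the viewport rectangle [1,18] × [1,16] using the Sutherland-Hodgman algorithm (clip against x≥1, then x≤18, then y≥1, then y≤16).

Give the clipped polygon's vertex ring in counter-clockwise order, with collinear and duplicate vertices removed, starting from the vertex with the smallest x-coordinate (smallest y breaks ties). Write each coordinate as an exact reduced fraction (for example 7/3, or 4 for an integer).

Clipped polygon: [(1,44/3) (3,6) (14,4) (18,28/5) (18,62/5) (108/7,16) (1,16)]

1. After x ≥ 1: [(1,265/14) (1,44/3) (3,6) (14,4) (19,6) (19,11) (14,18)]
2. After x ≤ 18: [(1,265/14) (1,44/3) (3,6) (14,4) (18,28/5) (18,62/5) (14,18)]
3. After y ≥ 1: [(1,265/14) (1,44/3) (3,6) (14,4) (18,28/5) (18,62/5) (14,18)]
4. After y ≤ 16: [(1,16) (1,44/3) (3,6) (14,4) (18,28/5) (18,62/5) (108/7,16)]
5. Canonical ring: [(1,44/3) (3,6) (14,4) (18,28/5) (18,62/5) (108/7,16) (1,16)]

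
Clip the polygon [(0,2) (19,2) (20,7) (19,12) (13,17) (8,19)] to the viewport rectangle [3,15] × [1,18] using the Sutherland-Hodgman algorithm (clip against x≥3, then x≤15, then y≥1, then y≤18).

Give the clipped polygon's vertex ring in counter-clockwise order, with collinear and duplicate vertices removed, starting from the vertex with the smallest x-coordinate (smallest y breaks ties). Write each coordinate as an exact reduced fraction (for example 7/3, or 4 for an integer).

Clipped polygon: [(3,2) (15,2) (15,46/3) (13,17) (21/2,18) (128/17,18) (3,67/8)]

1. After x ≥ 3: [(3,67/8) (3,2) (19,2) (20,7) (19,12) (13,17) (8,19)]
2. After x ≤ 15: [(3,67/8) (3,2) (15,2) (15,46/3) (13,17) (8,19)]
3. After y ≥ 1: [(3,67/8) (3,2) (15,2) (15,46/3) (13,17) (8,19)]
4. After y ≤ 18: [(128/17,18) (3,67/8) (3,2) (15,2) (15,46/3) (13,17) (21/2,18)]
5. Canonical ring: [(3,2) (15,2) (15,46/3) (13,17) (21/2,18) (128/17,18) (3,67/8)]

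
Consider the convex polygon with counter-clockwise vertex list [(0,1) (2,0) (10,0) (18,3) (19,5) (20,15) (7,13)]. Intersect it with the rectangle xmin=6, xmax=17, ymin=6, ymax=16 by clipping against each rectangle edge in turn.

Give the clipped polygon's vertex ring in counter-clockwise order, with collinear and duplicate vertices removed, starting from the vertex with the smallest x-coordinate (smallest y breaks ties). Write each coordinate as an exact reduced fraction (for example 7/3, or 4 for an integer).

1. After x ≥ 6: [(6,79/7) (6,0) (10,0) (18,3) (19,5) (20,15) (7,13)]
2. After x ≤ 17: [(6,79/7) (6,0) (10,0) (17,21/8) (17,189/13) (7,13)]
3. After y ≥ 6: [(6,79/7) (6,6) (17,6) (17,189/13) (7,13)]
4. After y ≤ 16: [(6,79/7) (6,6) (17,6) (17,189/13) (7,13)]
5. Canonical ring: [(6,6) (17,6) (17,189/13) (7,13) (6,79/7)]

Clipped polygon: [(6,6) (17,6) (17,189/13) (7,13) (6,79/7)]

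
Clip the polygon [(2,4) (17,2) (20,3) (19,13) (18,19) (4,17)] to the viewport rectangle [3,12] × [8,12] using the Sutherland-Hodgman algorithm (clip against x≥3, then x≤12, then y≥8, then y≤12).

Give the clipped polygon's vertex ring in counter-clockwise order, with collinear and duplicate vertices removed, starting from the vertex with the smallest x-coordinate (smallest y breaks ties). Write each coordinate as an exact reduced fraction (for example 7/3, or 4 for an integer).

Clipped polygon: [(3,8) (12,8) (12,12) (42/13,12) (3,21/2)]

1. After x ≥ 3: [(3,21/2) (3,58/15) (17,2) (20,3) (19,13) (18,19) (4,17)]
2. After x ≤ 12: [(3,21/2) (3,58/15) (12,8/3) (12,127/7) (4,17)]
3. After y ≥ 8: [(3,21/2) (3,8) (12,8) (12,127/7) (4,17)]
4. After y ≤ 12: [(42/13,12) (3,21/2) (3,8) (12,8) (12,12)]
5. Canonical ring: [(3,8) (12,8) (12,12) (42/13,12) (3,21/2)]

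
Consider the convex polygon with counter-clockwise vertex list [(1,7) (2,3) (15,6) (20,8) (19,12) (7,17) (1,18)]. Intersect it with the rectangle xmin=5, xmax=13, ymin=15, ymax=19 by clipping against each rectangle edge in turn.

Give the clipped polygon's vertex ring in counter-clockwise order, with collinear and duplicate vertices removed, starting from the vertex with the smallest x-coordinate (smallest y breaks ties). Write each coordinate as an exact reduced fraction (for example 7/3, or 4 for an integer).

1. After x ≥ 5: [(5,48/13) (15,6) (20,8) (19,12) (7,17) (5,52/3)]
2. After x ≤ 13: [(5,48/13) (13,72/13) (13,29/2) (7,17) (5,52/3)]
3. After y ≥ 15: [(5,15) (59/5,15) (7,17) (5,52/3)]
4. After y ≤ 19: [(5,15) (59/5,15) (7,17) (5,52/3)]
5. Canonical ring: [(5,15) (59/5,15) (7,17) (5,52/3)]

Clipped polygon: [(5,15) (59/5,15) (7,17) (5,52/3)]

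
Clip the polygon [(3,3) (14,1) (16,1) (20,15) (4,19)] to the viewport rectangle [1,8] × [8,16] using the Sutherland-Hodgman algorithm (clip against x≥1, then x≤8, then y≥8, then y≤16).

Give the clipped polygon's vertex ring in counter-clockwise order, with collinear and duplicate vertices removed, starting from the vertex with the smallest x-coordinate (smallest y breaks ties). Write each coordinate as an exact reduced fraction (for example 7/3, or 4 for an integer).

Clipped polygon: [(53/16,8) (8,8) (8,16) (61/16,16)]

1. After x ≥ 1: [(3,3) (14,1) (16,1) (20,15) (4,19)]
2. After x ≤ 8: [(3,3) (8,23/11) (8,18) (4,19)]
3. After y ≥ 8: [(53/16,8) (8,8) (8,18) (4,19)]
4. After y ≤ 16: [(61/16,16) (53/16,8) (8,8) (8,16)]
5. Canonical ring: [(53/16,8) (8,8) (8,16) (61/16,16)]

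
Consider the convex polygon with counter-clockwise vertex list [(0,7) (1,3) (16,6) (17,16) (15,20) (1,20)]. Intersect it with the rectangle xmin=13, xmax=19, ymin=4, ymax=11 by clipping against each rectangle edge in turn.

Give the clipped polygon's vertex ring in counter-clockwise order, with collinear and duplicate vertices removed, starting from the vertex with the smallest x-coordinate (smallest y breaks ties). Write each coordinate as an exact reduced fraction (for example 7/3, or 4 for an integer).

1. After x ≥ 13: [(13,27/5) (16,6) (17,16) (15,20) (13,20)]
2. After x ≤ 19: [(13,27/5) (16,6) (17,16) (15,20) (13,20)]
3. After y ≥ 4: [(13,27/5) (16,6) (17,16) (15,20) (13,20)]
4. After y ≤ 11: [(13,11) (13,27/5) (16,6) (33/2,11)]
5. Canonical ring: [(13,27/5) (16,6) (33/2,11) (13,11)]

Clipped polygon: [(13,27/5) (16,6) (33/2,11) (13,11)]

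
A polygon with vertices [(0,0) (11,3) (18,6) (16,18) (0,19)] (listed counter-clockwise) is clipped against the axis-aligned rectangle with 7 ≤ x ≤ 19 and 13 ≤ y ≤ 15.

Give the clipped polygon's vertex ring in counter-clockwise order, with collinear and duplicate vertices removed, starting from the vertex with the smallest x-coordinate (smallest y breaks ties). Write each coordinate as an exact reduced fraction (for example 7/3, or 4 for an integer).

Clipped polygon: [(7,13) (101/6,13) (33/2,15) (7,15)]

1. After x ≥ 7: [(7,21/11) (11,3) (18,6) (16,18) (7,297/16)]
2. After x ≤ 19: [(7,21/11) (11,3) (18,6) (16,18) (7,297/16)]
3. After y ≥ 13: [(7,13) (101/6,13) (16,18) (7,297/16)]
4. After y ≤ 15: [(7,15) (7,13) (101/6,13) (33/2,15)]
5. Canonical ring: [(7,13) (101/6,13) (33/2,15) (7,15)]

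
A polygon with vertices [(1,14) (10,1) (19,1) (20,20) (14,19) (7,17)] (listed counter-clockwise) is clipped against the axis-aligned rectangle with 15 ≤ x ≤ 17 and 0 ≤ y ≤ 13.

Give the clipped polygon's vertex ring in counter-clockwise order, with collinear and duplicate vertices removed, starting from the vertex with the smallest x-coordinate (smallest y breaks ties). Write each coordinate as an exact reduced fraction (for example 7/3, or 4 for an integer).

Clipped polygon: [(15,1) (17,1) (17,13) (15,13)]

1. After x ≥ 15: [(15,1) (19,1) (20,20) (15,115/6)]
2. After x ≤ 17: [(15,1) (17,1) (17,39/2) (15,115/6)]
3. After y ≥ 0: [(15,1) (17,1) (17,39/2) (15,115/6)]
4. After y ≤ 13: [(15,13) (15,1) (17,1) (17,13)]
5. Canonical ring: [(15,1) (17,1) (17,13) (15,13)]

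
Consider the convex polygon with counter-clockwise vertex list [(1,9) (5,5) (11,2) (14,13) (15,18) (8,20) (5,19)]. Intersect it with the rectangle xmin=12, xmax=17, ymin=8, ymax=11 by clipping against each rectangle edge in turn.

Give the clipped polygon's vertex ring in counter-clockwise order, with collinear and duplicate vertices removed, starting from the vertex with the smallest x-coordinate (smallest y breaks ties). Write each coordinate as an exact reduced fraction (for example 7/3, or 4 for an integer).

1. After x ≥ 12: [(12,17/3) (14,13) (15,18) (12,132/7)]
2. After x ≤ 17: [(12,17/3) (14,13) (15,18) (12,132/7)]
3. After y ≥ 8: [(12,8) (139/11,8) (14,13) (15,18) (12,132/7)]
4. After y ≤ 11: [(12,11) (12,8) (139/11,8) (148/11,11)]
5. Canonical ring: [(12,8) (139/11,8) (148/11,11) (12,11)]

Clipped polygon: [(12,8) (139/11,8) (148/11,11) (12,11)]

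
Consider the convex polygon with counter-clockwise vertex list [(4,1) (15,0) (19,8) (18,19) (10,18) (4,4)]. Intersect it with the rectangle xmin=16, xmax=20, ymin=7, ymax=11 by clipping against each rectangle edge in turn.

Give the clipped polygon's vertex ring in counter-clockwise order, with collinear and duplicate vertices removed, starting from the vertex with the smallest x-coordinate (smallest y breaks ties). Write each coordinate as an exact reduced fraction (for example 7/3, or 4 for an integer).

1. After x ≥ 16: [(16,2) (19,8) (18,19) (16,75/4)]
2. After x ≤ 20: [(16,2) (19,8) (18,19) (16,75/4)]
3. After y ≥ 7: [(16,7) (37/2,7) (19,8) (18,19) (16,75/4)]
4. After y ≤ 11: [(16,11) (16,7) (37/2,7) (19,8) (206/11,11)]
5. Canonical ring: [(16,7) (37/2,7) (19,8) (206/11,11) (16,11)]

Clipped polygon: [(16,7) (37/2,7) (19,8) (206/11,11) (16,11)]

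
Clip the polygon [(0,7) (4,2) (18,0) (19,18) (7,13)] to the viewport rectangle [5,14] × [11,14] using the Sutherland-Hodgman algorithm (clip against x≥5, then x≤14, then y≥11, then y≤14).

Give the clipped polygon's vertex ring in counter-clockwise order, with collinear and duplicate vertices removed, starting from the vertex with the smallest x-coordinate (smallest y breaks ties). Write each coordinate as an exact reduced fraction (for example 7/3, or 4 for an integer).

Clipped polygon: [(5,11) (14,11) (14,14) (47/5,14) (7,13) (5,79/7)]

1. After x ≥ 5: [(5,79/7) (5,13/7) (18,0) (19,18) (7,13)]
2. After x ≤ 14: [(5,79/7) (5,13/7) (14,4/7) (14,191/12) (7,13)]
3. After y ≥ 11: [(5,79/7) (5,11) (14,11) (14,191/12) (7,13)]
4. After y ≤ 14: [(5,79/7) (5,11) (14,11) (14,14) (47/5,14) (7,13)]
5. Canonical ring: [(5,11) (14,11) (14,14) (47/5,14) (7,13) (5,79/7)]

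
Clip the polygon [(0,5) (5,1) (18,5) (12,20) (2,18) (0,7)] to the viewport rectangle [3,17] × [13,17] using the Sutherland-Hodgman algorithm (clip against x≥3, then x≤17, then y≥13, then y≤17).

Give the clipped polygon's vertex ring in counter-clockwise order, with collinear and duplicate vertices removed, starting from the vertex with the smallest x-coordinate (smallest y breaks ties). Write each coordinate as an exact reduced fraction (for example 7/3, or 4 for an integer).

Clipped polygon: [(3,13) (74/5,13) (66/5,17) (3,17)]

1. After x ≥ 3: [(3,13/5) (5,1) (18,5) (12,20) (3,91/5)]
2. After x ≤ 17: [(3,13/5) (5,1) (17,61/13) (17,15/2) (12,20) (3,91/5)]
3. After y ≥ 13: [(3,13) (74/5,13) (12,20) (3,91/5)]
4. After y ≤ 17: [(3,17) (3,13) (74/5,13) (66/5,17)]
5. Canonical ring: [(3,13) (74/5,13) (66/5,17) (3,17)]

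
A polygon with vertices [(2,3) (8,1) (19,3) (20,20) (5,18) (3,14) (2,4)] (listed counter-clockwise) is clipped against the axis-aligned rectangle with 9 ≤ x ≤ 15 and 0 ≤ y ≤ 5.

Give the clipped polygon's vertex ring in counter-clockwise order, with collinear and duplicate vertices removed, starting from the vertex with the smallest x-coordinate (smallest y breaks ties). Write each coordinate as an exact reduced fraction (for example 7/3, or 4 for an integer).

Clipped polygon: [(9,13/11) (15,25/11) (15,5) (9,5)]

1. After x ≥ 9: [(9,13/11) (19,3) (20,20) (9,278/15)]
2. After x ≤ 15: [(9,13/11) (15,25/11) (15,58/3) (9,278/15)]
3. After y ≥ 0: [(9,13/11) (15,25/11) (15,58/3) (9,278/15)]
4. After y ≤ 5: [(9,5) (9,13/11) (15,25/11) (15,5)]
5. Canonical ring: [(9,13/11) (15,25/11) (15,5) (9,5)]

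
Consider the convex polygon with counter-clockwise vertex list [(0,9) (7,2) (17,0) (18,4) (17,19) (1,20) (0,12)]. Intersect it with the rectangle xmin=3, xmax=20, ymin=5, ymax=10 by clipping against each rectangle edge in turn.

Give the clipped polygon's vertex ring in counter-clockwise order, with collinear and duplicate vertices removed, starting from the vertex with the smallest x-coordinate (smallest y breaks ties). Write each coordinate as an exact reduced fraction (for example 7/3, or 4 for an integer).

Clipped polygon: [(3,6) (4,5) (269/15,5) (88/5,10) (3,10)]

1. After x ≥ 3: [(3,6) (7,2) (17,0) (18,4) (17,19) (3,159/8)]
2. After x ≤ 20: [(3,6) (7,2) (17,0) (18,4) (17,19) (3,159/8)]
3. After y ≥ 5: [(3,6) (4,5) (269/15,5) (17,19) (3,159/8)]
4. After y ≤ 10: [(3,10) (3,6) (4,5) (269/15,5) (88/5,10)]
5. Canonical ring: [(3,6) (4,5) (269/15,5) (88/5,10) (3,10)]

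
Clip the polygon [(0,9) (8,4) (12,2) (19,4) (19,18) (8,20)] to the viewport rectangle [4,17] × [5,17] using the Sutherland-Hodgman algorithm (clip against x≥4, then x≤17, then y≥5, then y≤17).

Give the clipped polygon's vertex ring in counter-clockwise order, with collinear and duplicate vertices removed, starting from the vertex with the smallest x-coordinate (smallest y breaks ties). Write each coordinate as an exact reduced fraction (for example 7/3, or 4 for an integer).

Clipped polygon: [(4,13/2) (32/5,5) (17,5) (17,17) (64/11,17) (4,29/2)]

1. After x ≥ 4: [(4,29/2) (4,13/2) (8,4) (12,2) (19,4) (19,18) (8,20)]
2. After x ≤ 17: [(4,29/2) (4,13/2) (8,4) (12,2) (17,24/7) (17,202/11) (8,20)]
3. After y ≥ 5: [(4,29/2) (4,13/2) (32/5,5) (17,5) (17,202/11) (8,20)]
4. After y ≤ 17: [(64/11,17) (4,29/2) (4,13/2) (32/5,5) (17,5) (17,17)]
5. Canonical ring: [(4,13/2) (32/5,5) (17,5) (17,17) (64/11,17) (4,29/2)]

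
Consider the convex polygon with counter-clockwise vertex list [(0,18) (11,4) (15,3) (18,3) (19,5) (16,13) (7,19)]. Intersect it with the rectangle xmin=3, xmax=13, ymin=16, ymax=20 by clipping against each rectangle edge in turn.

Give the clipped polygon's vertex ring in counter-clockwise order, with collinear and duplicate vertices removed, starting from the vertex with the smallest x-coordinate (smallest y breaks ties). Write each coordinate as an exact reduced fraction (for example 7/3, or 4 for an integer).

1. After x ≥ 3: [(3,129/7) (3,156/11) (11,4) (15,3) (18,3) (19,5) (16,13) (7,19)]
2. After x ≤ 13: [(3,129/7) (3,156/11) (11,4) (13,7/2) (13,15) (7,19)]
3. After y ≥ 16: [(3,129/7) (3,16) (23/2,16) (7,19)]
4. After y ≤ 20: [(3,129/7) (3,16) (23/2,16) (7,19)]
5. Canonical ring: [(3,16) (23/2,16) (7,19) (3,129/7)]

Clipped polygon: [(3,16) (23/2,16) (7,19) (3,129/7)]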